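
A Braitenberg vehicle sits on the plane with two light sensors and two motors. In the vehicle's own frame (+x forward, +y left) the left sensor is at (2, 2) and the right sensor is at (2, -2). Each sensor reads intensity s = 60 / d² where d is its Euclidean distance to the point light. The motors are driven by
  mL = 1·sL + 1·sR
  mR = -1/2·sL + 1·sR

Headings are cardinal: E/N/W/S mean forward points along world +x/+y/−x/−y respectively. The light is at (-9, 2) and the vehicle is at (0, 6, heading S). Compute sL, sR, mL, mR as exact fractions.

12/25 60/53 2136/1325 1182/1325

left sensor world pos  = (2, 4); dL² = 125
right sensor world pos = (-2, 4); dR² = 53
sL = 60/125 = 12/25
sR = 60/53 = 60/53
mL = 1·sL + 1·sR = 2136/1325
mR = -1/2·sL + 1·sR = 1182/1325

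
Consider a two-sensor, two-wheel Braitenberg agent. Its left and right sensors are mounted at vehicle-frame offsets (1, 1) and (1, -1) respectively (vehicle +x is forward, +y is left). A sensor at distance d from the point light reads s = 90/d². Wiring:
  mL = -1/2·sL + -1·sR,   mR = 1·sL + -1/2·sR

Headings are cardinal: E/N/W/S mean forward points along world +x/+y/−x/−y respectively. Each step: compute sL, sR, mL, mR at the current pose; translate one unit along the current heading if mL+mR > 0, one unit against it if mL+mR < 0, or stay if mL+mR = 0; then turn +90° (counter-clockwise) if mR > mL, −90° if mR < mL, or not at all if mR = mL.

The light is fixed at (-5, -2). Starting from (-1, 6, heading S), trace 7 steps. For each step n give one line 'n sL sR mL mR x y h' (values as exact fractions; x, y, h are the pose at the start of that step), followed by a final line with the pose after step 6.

n=0: pose=(-1,6,S); sL=45/37, sR=45/29; mL=-4635/2146, mR=945/2146; mL+mR=-1845/1073 → advance -1; mR−mL=2790/1073 → turn +1·90°
n=1: pose=(-1,7,E); sL=18/25, sR=90/89; mL=-3051/2225, mR=477/2225; mL+mR=-2574/2225 → advance -1; mR−mL=3528/2225 → turn +1·90°
n=2: pose=(-2,7,N); sL=45/52, sR=45/58; mL=-3645/3016, mR=180/377; mL+mR=-2205/3016 → advance -1; mR−mL=5085/3016 → turn +1·90°
n=3: pose=(-2,6,W); sL=90/53, sR=18/17; mL=-1719/901, mR=1053/901; mL+mR=-666/901 → advance -1; mR−mL=2772/901 → turn +1·90°
n=4: pose=(-1,6,S); sL=45/37, sR=45/29; mL=-4635/2146, mR=945/2146; mL+mR=-1845/1073 → advance -1; mR−mL=2790/1073 → turn +1·90°
n=5: pose=(-1,7,E); sL=18/25, sR=90/89; mL=-3051/2225, mR=477/2225; mL+mR=-2574/2225 → advance -1; mR−mL=3528/2225 → turn +1·90°
n=6: pose=(-2,7,N); sL=45/52, sR=45/58; mL=-3645/3016, mR=180/377; mL+mR=-2205/3016 → advance -1; mR−mL=5085/3016 → turn +1·90°

0 45/37 45/29 -4635/2146 945/2146 -1 6 S
1 18/25 90/89 -3051/2225 477/2225 -1 7 E
2 45/52 45/58 -3645/3016 180/377 -2 7 N
3 90/53 18/17 -1719/901 1053/901 -2 6 W
4 45/37 45/29 -4635/2146 945/2146 -1 6 S
5 18/25 90/89 -3051/2225 477/2225 -1 7 E
6 45/52 45/58 -3645/3016 180/377 -2 7 N
final -2 6 W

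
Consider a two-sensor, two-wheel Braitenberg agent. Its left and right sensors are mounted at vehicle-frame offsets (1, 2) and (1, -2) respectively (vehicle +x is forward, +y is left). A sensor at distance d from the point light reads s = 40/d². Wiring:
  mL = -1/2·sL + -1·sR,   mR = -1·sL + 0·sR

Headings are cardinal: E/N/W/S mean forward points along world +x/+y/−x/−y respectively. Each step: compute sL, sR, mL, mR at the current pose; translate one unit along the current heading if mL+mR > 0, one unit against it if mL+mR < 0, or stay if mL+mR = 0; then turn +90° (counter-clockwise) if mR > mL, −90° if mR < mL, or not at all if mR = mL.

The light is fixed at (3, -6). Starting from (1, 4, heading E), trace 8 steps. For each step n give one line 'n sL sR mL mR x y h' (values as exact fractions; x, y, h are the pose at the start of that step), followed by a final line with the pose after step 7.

n=0: pose=(1,4,E); sL=8/29, sR=8/13; mL=-284/377, mR=-8/29; mL+mR=-388/377 → advance -1; mR−mL=180/377 → turn +1·90°
n=1: pose=(0,4,N); sL=20/73, sR=20/61; mL=-2070/4453, mR=-20/73; mL+mR=-3290/4453 → advance -1; mR−mL=850/4453 → turn +1·90°
n=2: pose=(0,3,W); sL=8/13, sR=40/137; mL=-1068/1781, mR=-8/13; mL+mR=-2164/1781 → advance -1; mR−mL=-28/1781 → turn -1·90°
n=3: pose=(1,3,N); sL=10/29, sR=2/5; mL=-83/145, mR=-10/29; mL+mR=-133/145 → advance -1; mR−mL=33/145 → turn +1·90°
n=4: pose=(1,2,W); sL=8/9, sR=40/109; mL=-796/981, mR=-8/9; mL+mR=-556/327 → advance -1; mR−mL=-76/981 → turn -1·90°
n=5: pose=(2,2,N); sL=4/9, sR=20/41; mL=-262/369, mR=-4/9; mL+mR=-142/123 → advance -1; mR−mL=98/369 → turn +1·90°
n=6: pose=(2,1,W); sL=40/29, sR=8/17; mL=-572/493, mR=-40/29; mL+mR=-1252/493 → advance -1; mR−mL=-108/493 → turn -1·90°
n=7: pose=(3,1,N); sL=10/17, sR=10/17; mL=-15/17, mR=-10/17; mL+mR=-25/17 → advance -1; mR−mL=5/17 → turn +1·90°

0 8/29 8/13 -284/377 -8/29 1 4 E
1 20/73 20/61 -2070/4453 -20/73 0 4 N
2 8/13 40/137 -1068/1781 -8/13 0 3 W
3 10/29 2/5 -83/145 -10/29 1 3 N
4 8/9 40/109 -796/981 -8/9 1 2 W
5 4/9 20/41 -262/369 -4/9 2 2 N
6 40/29 8/17 -572/493 -40/29 2 1 W
7 10/17 10/17 -15/17 -10/17 3 1 N
final 3 0 W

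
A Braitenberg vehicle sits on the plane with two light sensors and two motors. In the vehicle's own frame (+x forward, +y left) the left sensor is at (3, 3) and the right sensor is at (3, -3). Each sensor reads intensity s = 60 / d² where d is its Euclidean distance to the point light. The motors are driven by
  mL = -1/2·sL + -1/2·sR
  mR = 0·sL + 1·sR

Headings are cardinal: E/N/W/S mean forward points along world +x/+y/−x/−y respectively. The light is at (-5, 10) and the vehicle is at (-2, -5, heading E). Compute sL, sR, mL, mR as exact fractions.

left sensor world pos  = (1, -2); dL² = 180
right sensor world pos = (1, -8); dR² = 360
sL = 60/180 = 1/3
sR = 60/360 = 1/6
mL = -1/2·sL + -1/2·sR = -1/4
mR = 0·sL + 1·sR = 1/6

1/3 1/6 -1/4 1/6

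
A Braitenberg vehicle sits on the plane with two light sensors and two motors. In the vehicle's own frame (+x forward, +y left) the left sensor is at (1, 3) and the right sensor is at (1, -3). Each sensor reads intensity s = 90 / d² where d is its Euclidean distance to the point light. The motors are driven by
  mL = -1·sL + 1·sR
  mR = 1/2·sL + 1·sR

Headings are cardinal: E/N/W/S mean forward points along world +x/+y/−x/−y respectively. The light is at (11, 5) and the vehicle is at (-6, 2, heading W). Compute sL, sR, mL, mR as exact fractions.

1/4 5/18 1/36 29/72

left sensor world pos  = (-7, -1); dL² = 360
right sensor world pos = (-7, 5); dR² = 324
sL = 90/360 = 1/4
sR = 90/324 = 5/18
mL = -1·sL + 1·sR = 1/36
mR = 1/2·sL + 1·sR = 29/72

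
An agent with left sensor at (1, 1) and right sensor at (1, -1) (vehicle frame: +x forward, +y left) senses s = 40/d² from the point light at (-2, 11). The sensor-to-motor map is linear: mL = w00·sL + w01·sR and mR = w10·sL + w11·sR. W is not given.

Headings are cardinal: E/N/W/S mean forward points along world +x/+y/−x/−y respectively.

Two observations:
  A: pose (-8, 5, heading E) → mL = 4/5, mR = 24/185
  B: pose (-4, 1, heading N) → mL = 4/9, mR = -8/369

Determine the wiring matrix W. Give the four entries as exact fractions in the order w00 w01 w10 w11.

1 0 1/2 -1/2

obs A: pose=(-8,5,E) → sL=4/5, sR=20/37, mL=4/5, mR=24/185
obs B: pose=(-4,1,N) → sL=4/9, sR=20/41, mL=4/9, mR=-8/369
sensor matrix S = [[4/5, 20/37], [4/9, 20/41]]; det S = 2048/13653
solve [mL_A; mL_B] = S·[w00; w01] and [mR_A; mR_B] = S·[w10; w11]:
  w00 = 1, w01 = 0, w10 = 1/2, w11 = -1/2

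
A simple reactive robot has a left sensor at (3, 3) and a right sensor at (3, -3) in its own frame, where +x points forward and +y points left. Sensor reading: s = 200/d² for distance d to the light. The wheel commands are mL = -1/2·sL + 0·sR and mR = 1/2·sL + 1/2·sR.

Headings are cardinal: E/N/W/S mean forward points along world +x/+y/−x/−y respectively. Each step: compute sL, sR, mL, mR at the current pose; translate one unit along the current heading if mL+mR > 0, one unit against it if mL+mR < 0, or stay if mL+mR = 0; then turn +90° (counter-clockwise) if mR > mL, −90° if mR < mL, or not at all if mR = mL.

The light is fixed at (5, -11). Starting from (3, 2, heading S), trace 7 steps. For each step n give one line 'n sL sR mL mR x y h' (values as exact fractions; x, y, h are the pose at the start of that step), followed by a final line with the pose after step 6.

n=0: pose=(3,2,S); sL=200/101, sR=8/5; mL=-100/101, mR=904/505; mL+mR=4/5 → advance +1; mR−mL=1404/505 → turn +1·90°
n=1: pose=(3,1,E); sL=100/113, sR=100/41; mL=-50/113, mR=7700/4633; mL+mR=50/41 → advance +1; mR−mL=9750/4633 → turn +1·90°
n=2: pose=(4,1,N); sL=200/241, sR=200/229; mL=-100/241, mR=47000/55189; mL+mR=100/229 → advance +1; mR−mL=69900/55189 → turn +1·90°
n=3: pose=(4,2,W); sL=50/29, sR=25/34; mL=-25/29, mR=2425/1972; mL+mR=25/68 → advance +1; mR−mL=4125/1972 → turn +1·90°
n=4: pose=(3,2,S); sL=200/101, sR=8/5; mL=-100/101, mR=904/505; mL+mR=4/5 → advance +1; mR−mL=1404/505 → turn +1·90°
n=5: pose=(3,1,E); sL=100/113, sR=100/41; mL=-50/113, mR=7700/4633; mL+mR=50/41 → advance +1; mR−mL=9750/4633 → turn +1·90°
n=6: pose=(4,1,N); sL=200/241, sR=200/229; mL=-100/241, mR=47000/55189; mL+mR=100/229 → advance +1; mR−mL=69900/55189 → turn +1·90°

0 200/101 8/5 -100/101 904/505 3 2 S
1 100/113 100/41 -50/113 7700/4633 3 1 E
2 200/241 200/229 -100/241 47000/55189 4 1 N
3 50/29 25/34 -25/29 2425/1972 4 2 W
4 200/101 8/5 -100/101 904/505 3 2 S
5 100/113 100/41 -50/113 7700/4633 3 1 E
6 200/241 200/229 -100/241 47000/55189 4 1 N
final 4 2 W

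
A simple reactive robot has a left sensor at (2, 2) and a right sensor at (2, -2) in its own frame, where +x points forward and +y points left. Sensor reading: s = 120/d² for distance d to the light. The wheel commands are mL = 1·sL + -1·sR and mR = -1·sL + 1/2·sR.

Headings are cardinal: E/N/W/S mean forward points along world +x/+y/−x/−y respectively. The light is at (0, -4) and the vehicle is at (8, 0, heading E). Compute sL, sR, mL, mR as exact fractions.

left sensor world pos  = (10, 2); dL² = 136
right sensor world pos = (10, -2); dR² = 104
sL = 120/136 = 15/17
sR = 120/104 = 15/13
mL = 1·sL + -1·sR = -60/221
mR = -1·sL + 1/2·sR = -135/442

15/17 15/13 -60/221 -135/442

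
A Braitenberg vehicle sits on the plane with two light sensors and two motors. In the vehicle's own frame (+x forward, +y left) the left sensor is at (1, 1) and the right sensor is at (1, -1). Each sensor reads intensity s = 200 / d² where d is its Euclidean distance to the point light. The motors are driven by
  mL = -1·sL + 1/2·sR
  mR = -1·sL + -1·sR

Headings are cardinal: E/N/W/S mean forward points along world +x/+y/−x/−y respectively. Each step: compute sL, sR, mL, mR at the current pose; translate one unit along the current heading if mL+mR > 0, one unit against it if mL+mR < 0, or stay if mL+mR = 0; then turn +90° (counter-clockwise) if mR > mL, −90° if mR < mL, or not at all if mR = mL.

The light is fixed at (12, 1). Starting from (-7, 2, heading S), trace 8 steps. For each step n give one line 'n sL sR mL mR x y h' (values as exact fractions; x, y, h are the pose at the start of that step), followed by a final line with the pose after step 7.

n=0: pose=(-7,2,S); sL=50/81, sR=1/2; mL=-119/324, mR=-181/162; mL+mR=-481/324 → advance -1; mR−mL=-3/4 → turn -1·90°
n=1: pose=(-7,3,W); sL=200/401, sR=200/409; mL=-41700/164009, mR=-162000/164009; mL+mR=-203700/164009 → advance -1; mR−mL=-300/409 → turn -1·90°
n=2: pose=(-6,3,N); sL=20/37, sR=100/149; mL=-1130/5513, mR=-6680/5513; mL+mR=-7810/5513 → advance -1; mR−mL=-150/149 → turn -1·90°
n=3: pose=(-6,2,E); sL=200/293, sR=200/289; mL=-28500/84677, mR=-116400/84677; mL+mR=-144900/84677 → advance -1; mR−mL=-300/289 → turn -1·90°
n=4: pose=(-7,2,S); sL=50/81, sR=1/2; mL=-119/324, mR=-181/162; mL+mR=-481/324 → advance -1; mR−mL=-3/4 → turn -1·90°
n=5: pose=(-7,3,W); sL=200/401, sR=200/409; mL=-41700/164009, mR=-162000/164009; mL+mR=-203700/164009 → advance -1; mR−mL=-300/409 → turn -1·90°
n=6: pose=(-6,3,N); sL=20/37, sR=100/149; mL=-1130/5513, mR=-6680/5513; mL+mR=-7810/5513 → advance -1; mR−mL=-150/149 → turn -1·90°
n=7: pose=(-6,2,E); sL=200/293, sR=200/289; mL=-28500/84677, mR=-116400/84677; mL+mR=-144900/84677 → advance -1; mR−mL=-300/289 → turn -1·90°

0 50/81 1/2 -119/324 -181/162 -7 2 S
1 200/401 200/409 -41700/164009 -162000/164009 -7 3 W
2 20/37 100/149 -1130/5513 -6680/5513 -6 3 N
3 200/293 200/289 -28500/84677 -116400/84677 -6 2 E
4 50/81 1/2 -119/324 -181/162 -7 2 S
5 200/401 200/409 -41700/164009 -162000/164009 -7 3 W
6 20/37 100/149 -1130/5513 -6680/5513 -6 3 N
7 200/293 200/289 -28500/84677 -116400/84677 -6 2 E
final -7 2 S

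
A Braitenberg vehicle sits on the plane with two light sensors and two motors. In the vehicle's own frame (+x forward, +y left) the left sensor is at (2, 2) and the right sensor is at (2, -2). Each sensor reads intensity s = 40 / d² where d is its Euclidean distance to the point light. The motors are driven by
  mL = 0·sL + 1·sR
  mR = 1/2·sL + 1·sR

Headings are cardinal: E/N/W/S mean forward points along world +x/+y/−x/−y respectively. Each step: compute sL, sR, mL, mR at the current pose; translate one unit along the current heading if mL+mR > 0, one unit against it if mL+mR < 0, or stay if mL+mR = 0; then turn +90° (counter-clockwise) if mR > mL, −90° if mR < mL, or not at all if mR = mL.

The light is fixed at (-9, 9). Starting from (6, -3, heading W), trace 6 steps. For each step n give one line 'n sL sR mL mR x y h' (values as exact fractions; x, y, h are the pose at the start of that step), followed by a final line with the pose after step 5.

n=0: pose=(6,-3,W); sL=8/73, sR=40/269; mL=40/269, mR=3996/19637; mL+mR=6916/19637 → advance +1; mR−mL=4/73 → turn +1·90°
n=1: pose=(5,-3,S); sL=10/113, sR=2/17; mL=2/17, mR=311/1921; mL+mR=537/1921 → advance +1; mR−mL=5/113 → turn +1·90°
n=2: pose=(5,-4,E); sL=40/377, sR=40/481; mL=40/481, mR=1900/13949; mL+mR=3060/13949 → advance +1; mR−mL=20/377 → turn +1·90°
n=3: pose=(6,-4,N); sL=4/29, sR=4/41; mL=4/41, mR=198/1189; mL+mR=314/1189 → advance +1; mR−mL=2/29 → turn +1·90°
n=4: pose=(6,-3,W); sL=8/73, sR=40/269; mL=40/269, mR=3996/19637; mL+mR=6916/19637 → advance +1; mR−mL=4/73 → turn +1·90°
n=5: pose=(5,-3,S); sL=10/113, sR=2/17; mL=2/17, mR=311/1921; mL+mR=537/1921 → advance +1; mR−mL=5/113 → turn +1·90°

0 8/73 40/269 40/269 3996/19637 6 -3 W
1 10/113 2/17 2/17 311/1921 5 -3 S
2 40/377 40/481 40/481 1900/13949 5 -4 E
3 4/29 4/41 4/41 198/1189 6 -4 N
4 8/73 40/269 40/269 3996/19637 6 -3 W
5 10/113 2/17 2/17 311/1921 5 -3 S
final 5 -4 E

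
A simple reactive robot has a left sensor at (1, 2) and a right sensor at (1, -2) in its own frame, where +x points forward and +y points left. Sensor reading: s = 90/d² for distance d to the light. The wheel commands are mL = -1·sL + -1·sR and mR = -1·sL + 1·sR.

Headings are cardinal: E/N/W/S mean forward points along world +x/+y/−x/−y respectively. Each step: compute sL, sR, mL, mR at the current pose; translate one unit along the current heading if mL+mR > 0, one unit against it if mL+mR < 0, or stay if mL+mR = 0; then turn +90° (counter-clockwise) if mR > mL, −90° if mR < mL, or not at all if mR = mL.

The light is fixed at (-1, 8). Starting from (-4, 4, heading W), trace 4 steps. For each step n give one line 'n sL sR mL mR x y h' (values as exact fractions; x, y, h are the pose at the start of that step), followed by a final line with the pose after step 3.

n=0: pose=(-4,4,W); sL=45/26, sR=9/2; mL=-81/13, mR=36/13; mL+mR=-45/13 → advance -1; mR−mL=9 → turn +1·90°
n=1: pose=(-3,4,S); sL=18/5, sR=90/41; mL=-1188/205, mR=-288/205; mL+mR=-36/5 → advance -1; mR−mL=180/41 → turn +1·90°
n=2: pose=(-3,5,E); sL=45, sR=45/13; mL=-630/13, mR=-540/13; mL+mR=-90 → advance -1; mR−mL=90/13 → turn +1·90°
n=3: pose=(-4,5,N); sL=90/29, sR=18; mL=-612/29, mR=432/29; mL+mR=-180/29 → advance -1; mR−mL=36 → turn +1·90°

0 45/26 9/2 -81/13 36/13 -4 4 W
1 18/5 90/41 -1188/205 -288/205 -3 4 S
2 45 45/13 -630/13 -540/13 -3 5 E
3 90/29 18 -612/29 432/29 -4 5 N
final -4 4 W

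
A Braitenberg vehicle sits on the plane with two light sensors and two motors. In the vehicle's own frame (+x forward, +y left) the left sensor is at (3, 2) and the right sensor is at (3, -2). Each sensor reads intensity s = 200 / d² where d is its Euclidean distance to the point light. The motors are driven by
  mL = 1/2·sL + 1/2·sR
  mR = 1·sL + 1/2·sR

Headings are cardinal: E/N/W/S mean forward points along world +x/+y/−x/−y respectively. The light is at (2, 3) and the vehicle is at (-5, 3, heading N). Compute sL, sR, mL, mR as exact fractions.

20/9 100/17 620/153 790/153

left sensor world pos  = (-7, 6); dL² = 90
right sensor world pos = (-3, 6); dR² = 34
sL = 200/90 = 20/9
sR = 200/34 = 100/17
mL = 1/2·sL + 1/2·sR = 620/153
mR = 1·sL + 1/2·sR = 790/153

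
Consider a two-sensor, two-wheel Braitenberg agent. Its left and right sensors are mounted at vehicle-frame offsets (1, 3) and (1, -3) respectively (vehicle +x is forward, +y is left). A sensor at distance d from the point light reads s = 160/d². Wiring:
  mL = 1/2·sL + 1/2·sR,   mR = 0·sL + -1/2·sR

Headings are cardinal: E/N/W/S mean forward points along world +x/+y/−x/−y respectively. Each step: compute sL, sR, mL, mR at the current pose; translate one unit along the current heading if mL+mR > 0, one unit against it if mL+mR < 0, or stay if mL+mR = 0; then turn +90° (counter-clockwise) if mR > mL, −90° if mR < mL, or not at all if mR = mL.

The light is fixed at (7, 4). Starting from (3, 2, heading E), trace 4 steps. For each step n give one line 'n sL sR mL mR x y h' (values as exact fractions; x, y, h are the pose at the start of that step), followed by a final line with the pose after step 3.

n=0: pose=(3,2,E); sL=16, sR=80/17; mL=176/17, mR=-40/17; mL+mR=8 → advance +1; mR−mL=-216/17 → turn -1·90°
n=1: pose=(4,2,S); sL=160/9, sR=32/9; mL=32/3, mR=-16/9; mL+mR=80/9 → advance +1; mR−mL=-112/9 → turn -1·90°
n=2: pose=(4,1,W); sL=40/13, sR=10; mL=85/13, mR=-5; mL+mR=20/13 → advance +1; mR−mL=-150/13 → turn -1·90°
n=3: pose=(3,1,N); sL=160/53, sR=32; mL=928/53, mR=-16; mL+mR=80/53 → advance +1; mR−mL=-1776/53 → turn -1·90°

0 16 80/17 176/17 -40/17 3 2 E
1 160/9 32/9 32/3 -16/9 4 2 S
2 40/13 10 85/13 -5 4 1 W
3 160/53 32 928/53 -16 3 1 N
final 3 2 E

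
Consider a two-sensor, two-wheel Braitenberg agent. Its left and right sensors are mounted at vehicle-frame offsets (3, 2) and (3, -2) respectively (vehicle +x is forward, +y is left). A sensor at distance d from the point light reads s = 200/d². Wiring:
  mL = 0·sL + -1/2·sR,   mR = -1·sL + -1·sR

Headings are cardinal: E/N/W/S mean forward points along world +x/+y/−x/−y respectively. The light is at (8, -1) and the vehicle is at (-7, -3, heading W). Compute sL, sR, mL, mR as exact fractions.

left sensor world pos  = (-10, -5); dL² = 340
right sensor world pos = (-10, -1); dR² = 324
sL = 200/340 = 10/17
sR = 200/324 = 50/81
mL = 0·sL + -1/2·sR = -25/81
mR = -1·sL + -1·sR = -1660/1377

10/17 50/81 -25/81 -1660/1377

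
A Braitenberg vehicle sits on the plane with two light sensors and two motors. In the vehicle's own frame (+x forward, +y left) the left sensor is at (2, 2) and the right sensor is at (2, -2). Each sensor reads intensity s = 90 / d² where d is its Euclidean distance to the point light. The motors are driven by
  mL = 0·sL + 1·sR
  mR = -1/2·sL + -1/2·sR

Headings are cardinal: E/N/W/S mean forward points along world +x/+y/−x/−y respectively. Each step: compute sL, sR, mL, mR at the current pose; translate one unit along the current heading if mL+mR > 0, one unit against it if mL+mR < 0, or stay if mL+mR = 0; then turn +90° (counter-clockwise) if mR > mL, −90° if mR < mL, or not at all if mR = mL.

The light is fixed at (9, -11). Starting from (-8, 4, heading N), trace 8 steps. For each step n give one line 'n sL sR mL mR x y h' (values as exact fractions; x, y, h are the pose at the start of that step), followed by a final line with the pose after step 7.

n=0: pose=(-8,4,N); sL=9/65, sR=45/257; mL=45/257, mR=-2619/16705; mL+mR=306/16705 → advance +1; mR−mL=-5544/16705 → turn -1·90°
n=1: pose=(-8,5,E); sL=10/61, sR=90/421; mL=90/421, mR=-4850/25681; mL+mR=640/25681 → advance +1; mR−mL=-10340/25681 → turn -1·90°
n=2: pose=(-7,5,S); sL=45/196, sR=9/52; mL=9/52, mR=-513/2548; mL+mR=-18/637 → advance -1; mR−mL=-477/1274 → turn -1·90°
n=3: pose=(-7,6,W); sL=10/61, sR=18/137; mL=18/137, mR=-1234/8357; mL+mR=-136/8357 → advance -1; mR−mL=-2332/8357 → turn -1·90°
n=4: pose=(-6,6,N); sL=9/65, sR=9/53; mL=9/53, mR=-531/3445; mL+mR=54/3445 → advance +1; mR−mL=-1116/3445 → turn -1·90°
n=5: pose=(-6,7,E); sL=90/569, sR=18/85; mL=18/85, mR=-8946/48365; mL+mR=1296/48365 → advance +1; mR−mL=-19188/48365 → turn -1·90°
n=6: pose=(-5,7,S); sL=9/40, sR=45/256; mL=45/256, mR=-513/2560; mL+mR=-63/2560 → advance -1; mR−mL=-963/2560 → turn -1·90°
n=7: pose=(-5,8,W); sL=18/109, sR=90/697; mL=90/697, mR=-11178/75973; mL+mR=-1368/75973 → advance -1; mR−mL=-20988/75973 → turn -1·90°

0 9/65 45/257 45/257 -2619/16705 -8 4 N
1 10/61 90/421 90/421 -4850/25681 -8 5 E
2 45/196 9/52 9/52 -513/2548 -7 5 S
3 10/61 18/137 18/137 -1234/8357 -7 6 W
4 9/65 9/53 9/53 -531/3445 -6 6 N
5 90/569 18/85 18/85 -8946/48365 -6 7 E
6 9/40 45/256 45/256 -513/2560 -5 7 S
7 18/109 90/697 90/697 -11178/75973 -5 8 W
final -4 8 N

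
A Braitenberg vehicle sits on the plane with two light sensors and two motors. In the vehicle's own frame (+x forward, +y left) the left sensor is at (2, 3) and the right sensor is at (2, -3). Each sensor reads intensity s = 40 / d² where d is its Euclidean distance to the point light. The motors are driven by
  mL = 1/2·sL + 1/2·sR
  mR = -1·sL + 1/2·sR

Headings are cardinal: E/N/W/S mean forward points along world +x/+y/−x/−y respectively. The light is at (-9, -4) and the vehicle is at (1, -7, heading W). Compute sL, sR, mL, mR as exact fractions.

left sensor world pos  = (-1, -10); dL² = 100
right sensor world pos = (-1, -4); dR² = 64
sL = 40/100 = 2/5
sR = 40/64 = 5/8
mL = 1/2·sL + 1/2·sR = 41/80
mR = -1·sL + 1/2·sR = -7/80

2/5 5/8 41/80 -7/80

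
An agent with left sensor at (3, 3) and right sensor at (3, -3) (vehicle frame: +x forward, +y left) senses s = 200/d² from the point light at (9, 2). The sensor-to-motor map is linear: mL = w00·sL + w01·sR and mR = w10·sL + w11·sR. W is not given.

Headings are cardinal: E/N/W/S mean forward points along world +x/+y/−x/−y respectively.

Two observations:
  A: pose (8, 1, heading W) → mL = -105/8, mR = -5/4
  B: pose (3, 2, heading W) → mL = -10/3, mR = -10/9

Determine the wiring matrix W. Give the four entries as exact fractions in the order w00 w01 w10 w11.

-1/2 -1 -1 1/2

obs A: pose=(8,1,W) → sL=25/4, sR=10, mL=-105/8, mR=-5/4
obs B: pose=(3,2,W) → sL=20/9, sR=20/9, mL=-10/3, mR=-10/9
sensor matrix S = [[25/4, 10], [20/9, 20/9]]; det S = -25/3
solve [mL_A; mL_B] = S·[w00; w01] and [mR_A; mR_B] = S·[w10; w11]:
  w00 = -1/2, w01 = -1, w10 = -1, w11 = 1/2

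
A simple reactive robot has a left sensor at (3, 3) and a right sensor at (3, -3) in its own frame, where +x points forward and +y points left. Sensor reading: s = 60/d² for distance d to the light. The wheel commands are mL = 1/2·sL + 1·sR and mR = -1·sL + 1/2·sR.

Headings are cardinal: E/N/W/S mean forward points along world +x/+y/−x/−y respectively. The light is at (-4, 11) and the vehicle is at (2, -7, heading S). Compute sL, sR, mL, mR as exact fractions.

10/87 2/15 83/435 -7/145

left sensor world pos  = (5, -10); dL² = 522
right sensor world pos = (-1, -10); dR² = 450
sL = 60/522 = 10/87
sR = 60/450 = 2/15
mL = 1/2·sL + 1·sR = 83/435
mR = -1·sL + 1/2·sR = -7/145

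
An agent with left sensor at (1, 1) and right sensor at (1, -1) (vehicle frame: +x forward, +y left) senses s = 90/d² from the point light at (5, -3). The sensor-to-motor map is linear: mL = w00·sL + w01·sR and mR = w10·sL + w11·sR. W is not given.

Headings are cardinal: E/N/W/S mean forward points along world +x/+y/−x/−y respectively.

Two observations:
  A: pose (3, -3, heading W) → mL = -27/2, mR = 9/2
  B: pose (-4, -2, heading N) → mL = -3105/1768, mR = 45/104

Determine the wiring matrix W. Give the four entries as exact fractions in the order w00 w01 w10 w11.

obs A: pose=(3,-3,W) → sL=9, sR=9, mL=-27/2, mR=9/2
obs B: pose=(-4,-2,N) → sL=45/52, sR=45/34, mL=-3105/1768, mR=45/104
sensor matrix S = [[9, 9], [45/52, 45/34]]; det S = 3645/884
solve [mL_A; mL_B] = S·[w00; w01] and [mR_A; mR_B] = S·[w10; w11]:
  w00 = -1/2, w01 = -1, w10 = 1/2, w11 = 0

-1/2 -1 1/2 0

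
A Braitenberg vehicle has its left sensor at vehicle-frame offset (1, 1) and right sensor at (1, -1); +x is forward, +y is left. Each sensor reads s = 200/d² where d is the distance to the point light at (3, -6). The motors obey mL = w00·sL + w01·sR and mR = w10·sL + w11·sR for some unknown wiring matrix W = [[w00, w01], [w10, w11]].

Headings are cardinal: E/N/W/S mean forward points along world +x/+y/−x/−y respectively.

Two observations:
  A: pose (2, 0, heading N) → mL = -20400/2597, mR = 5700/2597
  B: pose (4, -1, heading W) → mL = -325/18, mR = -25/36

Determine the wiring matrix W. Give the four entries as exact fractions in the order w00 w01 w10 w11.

obs A: pose=(2,0,N) → sL=200/53, sR=200/49, mL=-20400/2597, mR=5700/2597
obs B: pose=(4,-1,W) → sL=25/2, sR=50/9, mL=-325/18, mR=-25/36
sensor matrix S = [[200/53, 200/49], [25/2, 50/9]]; det S = -702500/23373
solve [mL_A; mL_B] = S·[w00; w01] and [mR_A; mR_B] = S·[w10; w11]:
  w00 = -1, w01 = -1, w10 = -1/2, w11 = 1

-1 -1 -1/2 1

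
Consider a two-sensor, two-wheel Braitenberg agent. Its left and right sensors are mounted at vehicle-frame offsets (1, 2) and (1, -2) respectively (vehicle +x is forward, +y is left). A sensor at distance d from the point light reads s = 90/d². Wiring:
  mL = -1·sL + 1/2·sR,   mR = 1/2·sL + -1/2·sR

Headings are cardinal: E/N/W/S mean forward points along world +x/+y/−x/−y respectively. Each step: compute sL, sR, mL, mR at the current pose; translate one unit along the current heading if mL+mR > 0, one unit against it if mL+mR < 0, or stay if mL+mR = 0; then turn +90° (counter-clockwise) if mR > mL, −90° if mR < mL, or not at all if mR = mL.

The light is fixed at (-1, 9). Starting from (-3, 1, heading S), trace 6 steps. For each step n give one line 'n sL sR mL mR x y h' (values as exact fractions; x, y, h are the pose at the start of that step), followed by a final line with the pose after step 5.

n=0: pose=(-3,1,S); sL=10/9, sR=90/97; mL=-565/873, mR=80/873; mL+mR=-5/9 → advance -1; mR−mL=215/291 → turn +1·90°
n=1: pose=(-3,2,E); sL=45/13, sR=45/41; mL=-3105/1066, mR=630/533; mL+mR=-45/26 → advance -1; mR−mL=4365/1066 → turn +1·90°
n=2: pose=(-4,2,N); sL=90/61, sR=90/37; mL=-585/2257, mR=-1080/2257; mL+mR=-45/61 → advance -1; mR−mL=-495/2257 → turn -1·90°
n=3: pose=(-4,1,E); sL=9/4, sR=45/52; mL=-189/104, mR=9/13; mL+mR=-9/8 → advance -1; mR−mL=261/104 → turn +1·90°
n=4: pose=(-5,1,N); sL=18/17, sR=90/53; mL=-189/901, mR=-288/901; mL+mR=-9/17 → advance -1; mR−mL=-99/901 → turn -1·90°
n=5: pose=(-5,0,E); sL=45/29, sR=9/13; mL=-909/754, mR=162/377; mL+mR=-45/58 → advance -1; mR−mL=1233/754 → turn +1·90°

0 10/9 90/97 -565/873 80/873 -3 1 S
1 45/13 45/41 -3105/1066 630/533 -3 2 E
2 90/61 90/37 -585/2257 -1080/2257 -4 2 N
3 9/4 45/52 -189/104 9/13 -4 1 E
4 18/17 90/53 -189/901 -288/901 -5 1 N
5 45/29 9/13 -909/754 162/377 -5 0 E
final -6 0 N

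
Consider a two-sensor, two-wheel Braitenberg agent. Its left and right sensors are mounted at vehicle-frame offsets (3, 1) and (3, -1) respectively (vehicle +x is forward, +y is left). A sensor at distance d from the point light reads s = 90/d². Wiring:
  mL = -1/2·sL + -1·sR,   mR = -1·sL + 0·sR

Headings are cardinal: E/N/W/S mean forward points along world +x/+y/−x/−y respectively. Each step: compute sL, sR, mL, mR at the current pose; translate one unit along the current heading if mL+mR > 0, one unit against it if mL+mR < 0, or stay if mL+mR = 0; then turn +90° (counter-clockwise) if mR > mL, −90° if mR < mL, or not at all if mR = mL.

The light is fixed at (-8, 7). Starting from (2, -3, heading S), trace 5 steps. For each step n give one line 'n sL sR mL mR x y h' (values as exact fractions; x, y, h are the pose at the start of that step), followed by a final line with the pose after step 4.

0 9/29 9/25 -747/1450 -9/29 2 -3 S
1 90/233 90/269 -33075/62677 -90/233 2 -2 E
2 9/10 45/68 -189/170 -9/10 1 -2 N
3 90/157 10/13 -2155/2041 -90/157 1 -3 W
4 9/29 9/25 -747/1450 -9/29 2 -3 S
final 2 -2 E

n=0: pose=(2,-3,S); sL=9/29, sR=9/25; mL=-747/1450, mR=-9/29; mL+mR=-1197/1450 → advance -1; mR−mL=297/1450 → turn +1·90°
n=1: pose=(2,-2,E); sL=90/233, sR=90/269; mL=-33075/62677, mR=-90/233; mL+mR=-57285/62677 → advance -1; mR−mL=8865/62677 → turn +1·90°
n=2: pose=(1,-2,N); sL=9/10, sR=45/68; mL=-189/170, mR=-9/10; mL+mR=-171/85 → advance -1; mR−mL=18/85 → turn +1·90°
n=3: pose=(1,-3,W); sL=90/157, sR=10/13; mL=-2155/2041, mR=-90/157; mL+mR=-3325/2041 → advance -1; mR−mL=985/2041 → turn +1·90°
n=4: pose=(2,-3,S); sL=9/29, sR=9/25; mL=-747/1450, mR=-9/29; mL+mR=-1197/1450 → advance -1; mR−mL=297/1450 → turn +1·90°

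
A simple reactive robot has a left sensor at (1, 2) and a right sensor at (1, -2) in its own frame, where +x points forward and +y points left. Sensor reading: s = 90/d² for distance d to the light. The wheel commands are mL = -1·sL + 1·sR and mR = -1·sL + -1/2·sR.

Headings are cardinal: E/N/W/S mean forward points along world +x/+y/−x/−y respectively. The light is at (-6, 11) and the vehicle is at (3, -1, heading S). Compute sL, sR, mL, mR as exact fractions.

left sensor world pos  = (5, -2); dL² = 290
right sensor world pos = (1, -2); dR² = 218
sL = 90/290 = 9/29
sR = 90/218 = 45/109
mL = -1·sL + 1·sR = 324/3161
mR = -1·sL + -1/2·sR = -3267/6322

9/29 45/109 324/3161 -3267/6322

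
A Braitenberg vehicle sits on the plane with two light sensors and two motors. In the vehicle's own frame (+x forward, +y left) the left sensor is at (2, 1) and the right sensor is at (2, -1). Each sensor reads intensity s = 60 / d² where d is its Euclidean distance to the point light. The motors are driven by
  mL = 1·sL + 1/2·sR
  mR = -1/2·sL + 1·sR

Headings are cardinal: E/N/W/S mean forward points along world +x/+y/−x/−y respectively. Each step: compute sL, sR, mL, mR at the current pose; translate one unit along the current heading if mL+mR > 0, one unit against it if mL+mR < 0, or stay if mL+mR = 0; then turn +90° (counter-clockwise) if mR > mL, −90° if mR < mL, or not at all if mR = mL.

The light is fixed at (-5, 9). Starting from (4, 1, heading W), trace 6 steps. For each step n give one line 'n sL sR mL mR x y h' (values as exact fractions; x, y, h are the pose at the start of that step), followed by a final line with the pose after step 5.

n=0: pose=(4,1,W); sL=6/13, sR=30/49; mL=489/637, mR=243/637; mL+mR=732/637 → advance +1; mR−mL=-246/637 → turn -1·90°
n=1: pose=(3,1,N); sL=12/17, sR=20/39; mL=638/663, mR=106/663; mL+mR=248/221 → advance +1; mR−mL=-532/663 → turn -1·90°
n=2: pose=(3,2,E); sL=15/34, sR=15/41; mL=435/697, mR=405/2788; mL+mR=2145/2788 → advance +1; mR−mL=-1335/2788 → turn -1·90°
n=3: pose=(4,2,S); sL=60/181, sR=12/29; mL=2826/5249, mR=1302/5249; mL+mR=4128/5249 → advance +1; mR−mL=-1524/5249 → turn -1·90°
n=4: pose=(4,1,W); sL=6/13, sR=30/49; mL=489/637, mR=243/637; mL+mR=732/637 → advance +1; mR−mL=-246/637 → turn -1·90°
n=5: pose=(3,1,N); sL=12/17, sR=20/39; mL=638/663, mR=106/663; mL+mR=248/221 → advance +1; mR−mL=-532/663 → turn -1·90°

0 6/13 30/49 489/637 243/637 4 1 W
1 12/17 20/39 638/663 106/663 3 1 N
2 15/34 15/41 435/697 405/2788 3 2 E
3 60/181 12/29 2826/5249 1302/5249 4 2 S
4 6/13 30/49 489/637 243/637 4 1 W
5 12/17 20/39 638/663 106/663 3 1 N
final 3 2 E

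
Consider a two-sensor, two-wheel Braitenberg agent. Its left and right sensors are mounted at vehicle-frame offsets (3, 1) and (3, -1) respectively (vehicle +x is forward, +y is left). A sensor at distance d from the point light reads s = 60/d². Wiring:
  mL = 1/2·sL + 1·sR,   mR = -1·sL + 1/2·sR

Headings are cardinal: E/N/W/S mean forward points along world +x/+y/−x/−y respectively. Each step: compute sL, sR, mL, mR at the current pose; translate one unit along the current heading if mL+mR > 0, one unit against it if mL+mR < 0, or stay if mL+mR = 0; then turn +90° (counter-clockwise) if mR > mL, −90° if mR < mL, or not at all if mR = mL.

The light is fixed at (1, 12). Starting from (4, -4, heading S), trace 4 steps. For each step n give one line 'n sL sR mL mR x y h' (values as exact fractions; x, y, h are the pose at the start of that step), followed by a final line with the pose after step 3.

0 60/377 12/73 6714/27521 -2118/27521 4 -4 S
1 5/27 15/64 565/1728 -235/3456 4 -5 W
2 60/197 12/41 3594/8077 -1278/8077 3 -5 N
3 6/25 30/157 1221/3925 -567/3925 3 -4 E
final 4 -4 S

n=0: pose=(4,-4,S); sL=60/377, sR=12/73; mL=6714/27521, mR=-2118/27521; mL+mR=4596/27521 → advance +1; mR−mL=-8832/27521 → turn -1·90°
n=1: pose=(4,-5,W); sL=5/27, sR=15/64; mL=565/1728, mR=-235/3456; mL+mR=895/3456 → advance +1; mR−mL=-455/1152 → turn -1·90°
n=2: pose=(3,-5,N); sL=60/197, sR=12/41; mL=3594/8077, mR=-1278/8077; mL+mR=2316/8077 → advance +1; mR−mL=-4872/8077 → turn -1·90°
n=3: pose=(3,-4,E); sL=6/25, sR=30/157; mL=1221/3925, mR=-567/3925; mL+mR=654/3925 → advance +1; mR−mL=-1788/3925 → turn -1·90°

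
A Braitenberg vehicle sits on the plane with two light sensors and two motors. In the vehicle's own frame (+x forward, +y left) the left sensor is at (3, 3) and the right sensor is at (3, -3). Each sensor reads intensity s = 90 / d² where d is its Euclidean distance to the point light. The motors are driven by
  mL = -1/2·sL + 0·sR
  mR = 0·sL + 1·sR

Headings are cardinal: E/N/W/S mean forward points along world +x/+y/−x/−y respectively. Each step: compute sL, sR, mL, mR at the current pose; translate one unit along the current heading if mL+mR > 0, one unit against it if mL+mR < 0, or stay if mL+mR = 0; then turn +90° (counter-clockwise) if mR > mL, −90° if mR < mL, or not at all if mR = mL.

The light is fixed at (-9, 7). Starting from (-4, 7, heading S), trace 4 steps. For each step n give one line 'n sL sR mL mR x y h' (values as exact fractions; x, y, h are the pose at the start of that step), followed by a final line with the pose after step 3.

0 90/73 90/13 -45/73 90/13 -4 7 S
1 45/34 9/8 -45/68 9/8 -4 6 E
2 90/13 18/17 -45/13 18/17 -3 6 N
3 45/17 9 -45/34 9 -3 5 W
final -4 5 S

n=0: pose=(-4,7,S); sL=90/73, sR=90/13; mL=-45/73, mR=90/13; mL+mR=5985/949 → advance +1; mR−mL=7155/949 → turn +1·90°
n=1: pose=(-4,6,E); sL=45/34, sR=9/8; mL=-45/68, mR=9/8; mL+mR=63/136 → advance +1; mR−mL=243/136 → turn +1·90°
n=2: pose=(-3,6,N); sL=90/13, sR=18/17; mL=-45/13, mR=18/17; mL+mR=-531/221 → advance -1; mR−mL=999/221 → turn +1·90°
n=3: pose=(-3,5,W); sL=45/17, sR=9; mL=-45/34, mR=9; mL+mR=261/34 → advance +1; mR−mL=351/34 → turn +1·90°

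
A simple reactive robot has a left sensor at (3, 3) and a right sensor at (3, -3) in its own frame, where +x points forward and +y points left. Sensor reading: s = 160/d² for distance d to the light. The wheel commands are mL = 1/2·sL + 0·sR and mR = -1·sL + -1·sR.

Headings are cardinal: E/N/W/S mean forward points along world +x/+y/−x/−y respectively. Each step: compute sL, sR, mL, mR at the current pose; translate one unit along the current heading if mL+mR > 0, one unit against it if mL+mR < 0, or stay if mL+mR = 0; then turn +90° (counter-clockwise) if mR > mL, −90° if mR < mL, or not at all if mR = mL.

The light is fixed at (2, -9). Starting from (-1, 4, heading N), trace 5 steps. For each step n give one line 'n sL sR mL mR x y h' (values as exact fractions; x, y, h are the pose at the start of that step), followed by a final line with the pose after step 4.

n=0: pose=(-1,4,N); sL=40/73, sR=5/8; mL=20/73, mR=-685/584; mL+mR=-525/584 → advance -1; mR−mL=-845/584 → turn -1·90°
n=1: pose=(-1,3,E); sL=32/45, sR=160/81; mL=16/45, mR=-1088/405; mL+mR=-944/405 → advance -1; mR−mL=-1232/405 → turn -1·90°
n=2: pose=(-2,3,S); sL=80/41, sR=16/13; mL=40/41, mR=-1696/533; mL+mR=-1176/533 → advance -1; mR−mL=-2216/533 → turn -1·90°
n=3: pose=(-2,4,W); sL=160/149, sR=32/61; mL=80/149, mR=-14528/9089; mL+mR=-9648/9089 → advance -1; mR−mL=-19408/9089 → turn -1·90°
n=4: pose=(-1,4,N); sL=40/73, sR=5/8; mL=20/73, mR=-685/584; mL+mR=-525/584 → advance -1; mR−mL=-845/584 → turn -1·90°

0 40/73 5/8 20/73 -685/584 -1 4 N
1 32/45 160/81 16/45 -1088/405 -1 3 E
2 80/41 16/13 40/41 -1696/533 -2 3 S
3 160/149 32/61 80/149 -14528/9089 -2 4 W
4 40/73 5/8 20/73 -685/584 -1 4 N
final -1 3 E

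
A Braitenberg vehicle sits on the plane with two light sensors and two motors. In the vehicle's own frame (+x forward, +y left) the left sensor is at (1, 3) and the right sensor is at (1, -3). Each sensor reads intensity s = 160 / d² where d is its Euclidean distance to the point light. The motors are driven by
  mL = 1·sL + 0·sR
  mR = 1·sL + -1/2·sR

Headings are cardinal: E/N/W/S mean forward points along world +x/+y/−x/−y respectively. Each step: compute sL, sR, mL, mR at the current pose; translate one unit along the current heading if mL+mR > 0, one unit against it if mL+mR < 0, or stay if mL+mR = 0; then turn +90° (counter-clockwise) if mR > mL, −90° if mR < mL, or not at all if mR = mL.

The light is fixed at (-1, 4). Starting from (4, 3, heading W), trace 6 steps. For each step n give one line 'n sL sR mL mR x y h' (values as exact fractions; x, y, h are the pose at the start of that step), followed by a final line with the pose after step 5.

n=0: pose=(4,3,W); sL=5, sR=8; mL=5, mR=1; mL+mR=6 → advance +1; mR−mL=-4 → turn -1·90°
n=1: pose=(3,3,N); sL=160, sR=160/49; mL=160, mR=7760/49; mL+mR=15600/49 → advance +1; mR−mL=-80/49 → turn -1·90°
n=2: pose=(3,4,E); sL=80/17, sR=80/17; mL=80/17, mR=40/17; mL+mR=120/17 → advance +1; mR−mL=-40/17 → turn -1·90°
n=3: pose=(4,4,S); sL=32/13, sR=32; mL=32/13, mR=-176/13; mL+mR=-144/13 → advance -1; mR−mL=-16 → turn -1·90°
n=4: pose=(4,5,W); sL=8, sR=5; mL=8, mR=11/2; mL+mR=27/2 → advance +1; mR−mL=-5/2 → turn -1·90°
n=5: pose=(3,5,N); sL=32, sR=160/53; mL=32, mR=1616/53; mL+mR=3312/53 → advance +1; mR−mL=-80/53 → turn -1·90°

0 5 8 5 1 4 3 W
1 160 160/49 160 7760/49 3 3 N
2 80/17 80/17 80/17 40/17 3 4 E
3 32/13 32 32/13 -176/13 4 4 S
4 8 5 8 11/2 4 5 W
5 32 160/53 32 1616/53 3 5 N
final 3 6 E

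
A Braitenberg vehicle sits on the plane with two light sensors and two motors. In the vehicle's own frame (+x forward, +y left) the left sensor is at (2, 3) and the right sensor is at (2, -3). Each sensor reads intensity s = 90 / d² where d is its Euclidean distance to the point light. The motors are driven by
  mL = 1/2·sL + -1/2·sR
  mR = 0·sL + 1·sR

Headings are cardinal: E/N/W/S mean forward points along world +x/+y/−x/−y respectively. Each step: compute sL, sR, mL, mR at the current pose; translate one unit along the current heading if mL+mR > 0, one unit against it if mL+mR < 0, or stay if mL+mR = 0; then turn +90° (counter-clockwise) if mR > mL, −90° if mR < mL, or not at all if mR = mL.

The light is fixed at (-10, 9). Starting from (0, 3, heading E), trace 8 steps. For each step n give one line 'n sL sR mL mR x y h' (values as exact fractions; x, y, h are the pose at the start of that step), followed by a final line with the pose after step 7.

n=0: pose=(0,3,E); sL=10/17, sR=2/5; mL=8/85, mR=2/5; mL+mR=42/85 → advance +1; mR−mL=26/85 → turn +1·90°
n=1: pose=(1,3,N); sL=9/8, sR=45/106; mL=297/848, mR=45/106; mL+mR=657/848 → advance +1; mR−mL=63/848 → turn +1·90°
n=2: pose=(1,4,W); sL=18/29, sR=18/17; mL=-108/493, mR=18/17; mL+mR=414/493 → advance +1; mR−mL=630/493 → turn +1·90°
n=3: pose=(0,4,S); sL=45/109, sR=45/49; mL=-1350/5341, mR=45/49; mL+mR=3555/5341 → advance +1; mR−mL=6255/5341 → turn +1·90°
n=4: pose=(0,3,E); sL=10/17, sR=2/5; mL=8/85, mR=2/5; mL+mR=42/85 → advance +1; mR−mL=26/85 → turn +1·90°
n=5: pose=(1,3,N); sL=9/8, sR=45/106; mL=297/848, mR=45/106; mL+mR=657/848 → advance +1; mR−mL=63/848 → turn +1·90°
n=6: pose=(1,4,W); sL=18/29, sR=18/17; mL=-108/493, mR=18/17; mL+mR=414/493 → advance +1; mR−mL=630/493 → turn +1·90°
n=7: pose=(0,4,S); sL=45/109, sR=45/49; mL=-1350/5341, mR=45/49; mL+mR=3555/5341 → advance +1; mR−mL=6255/5341 → turn +1·90°

0 10/17 2/5 8/85 2/5 0 3 E
1 9/8 45/106 297/848 45/106 1 3 N
2 18/29 18/17 -108/493 18/17 1 4 W
3 45/109 45/49 -1350/5341 45/49 0 4 S
4 10/17 2/5 8/85 2/5 0 3 E
5 9/8 45/106 297/848 45/106 1 3 N
6 18/29 18/17 -108/493 18/17 1 4 W
7 45/109 45/49 -1350/5341 45/49 0 4 S
final 0 3 E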